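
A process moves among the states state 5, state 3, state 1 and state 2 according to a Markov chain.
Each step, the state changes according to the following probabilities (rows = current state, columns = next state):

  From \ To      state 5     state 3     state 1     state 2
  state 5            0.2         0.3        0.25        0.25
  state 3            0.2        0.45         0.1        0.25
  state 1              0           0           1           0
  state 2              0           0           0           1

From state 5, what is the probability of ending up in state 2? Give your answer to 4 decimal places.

0.5592

Let h(s) be the probability of absorption at state 2 starting from transient state s. Then h(state 2) = 1 and h(state 1) = 0. By first-step analysis:
h(state 5) = 0.2·h(state 5) + 0.3·h(state 3) + 0.25·0 + 0.25·1
h(state 3) = 0.2·h(state 5) + 0.45·h(state 3) + 0.1·0 + 0.25·1
Solving: h(state 5) = 0.5592, h(state 3) = 0.6579.
Starting from state 5, the probability is 0.5592.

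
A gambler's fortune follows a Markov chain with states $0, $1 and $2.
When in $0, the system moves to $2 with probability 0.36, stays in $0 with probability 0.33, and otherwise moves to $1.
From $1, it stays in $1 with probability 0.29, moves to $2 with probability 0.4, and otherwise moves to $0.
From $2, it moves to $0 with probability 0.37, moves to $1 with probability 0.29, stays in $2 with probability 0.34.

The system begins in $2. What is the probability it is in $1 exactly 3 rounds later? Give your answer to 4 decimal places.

0.2968

Propagate the distribution vector 3 rounds from $2.
After 0 rounds: (0.0000, 0.0000, 1.0000)
After 1 round: (0.3700, 0.2900, 0.3400)
After 2 rounds: (0.3378, 0.2974, 0.3648)
After 3 rounds: (0.3386, 0.2968, 0.3646)
P(in $1 after 3 rounds) = 0.2968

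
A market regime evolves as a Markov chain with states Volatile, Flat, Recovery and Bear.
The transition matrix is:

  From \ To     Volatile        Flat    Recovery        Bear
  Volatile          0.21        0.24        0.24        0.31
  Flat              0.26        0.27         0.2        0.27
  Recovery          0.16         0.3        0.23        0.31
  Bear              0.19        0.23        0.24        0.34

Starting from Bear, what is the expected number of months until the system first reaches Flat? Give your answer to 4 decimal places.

4.0241

Let t(s) be the expected number of months to first reach Flat from state s, with t(Flat) = 0. Conditioning on the first month:
t(Volatile) = 1 + 0.21·t(Volatile) + 0.24·t(Recovery) + 0.31·t(Bear)
t(Recovery) = 1 + 0.16·t(Volatile) + 0.23·t(Recovery) + 0.31·t(Bear)
t(Bear) = 1 + 0.19·t(Volatile) + 0.24·t(Recovery) + 0.34·t(Bear)
Solving: t(Volatile) = 3.9831, t(Recovery) = 3.7465, t(Bear) = 4.0241.
Expected months from Bear to Flat: 4.0241.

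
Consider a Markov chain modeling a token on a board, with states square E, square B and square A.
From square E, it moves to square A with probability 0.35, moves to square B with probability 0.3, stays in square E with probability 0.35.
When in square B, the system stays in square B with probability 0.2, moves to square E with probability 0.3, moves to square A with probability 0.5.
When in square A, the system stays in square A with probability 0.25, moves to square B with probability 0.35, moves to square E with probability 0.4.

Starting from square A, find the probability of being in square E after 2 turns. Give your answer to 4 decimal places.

0.3450

Sum over the intermediate state after 1 turn:
P = P(square A→square E)·P(square E→square E) + P(square A→square B)·P(square B→square E) + P(square A→square A)·P(square A→square E)
  = 0.4×0.35 + 0.35×0.3 + 0.25×0.4
  = 0.1400 + 0.1050 + 0.1000 = 0.3450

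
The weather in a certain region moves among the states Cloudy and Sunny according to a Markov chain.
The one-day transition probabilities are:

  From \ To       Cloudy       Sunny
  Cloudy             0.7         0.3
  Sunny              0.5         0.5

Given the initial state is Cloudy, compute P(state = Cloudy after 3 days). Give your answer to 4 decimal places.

Propagate the distribution vector 3 days from Cloudy.
After 0 days: (1.0000, 0.0000)
After 1 day: (0.7000, 0.3000)
After 2 days: (0.6400, 0.3600)
After 3 days: (0.6280, 0.3720)
P(in Cloudy after 3 days) = 0.6280

0.6280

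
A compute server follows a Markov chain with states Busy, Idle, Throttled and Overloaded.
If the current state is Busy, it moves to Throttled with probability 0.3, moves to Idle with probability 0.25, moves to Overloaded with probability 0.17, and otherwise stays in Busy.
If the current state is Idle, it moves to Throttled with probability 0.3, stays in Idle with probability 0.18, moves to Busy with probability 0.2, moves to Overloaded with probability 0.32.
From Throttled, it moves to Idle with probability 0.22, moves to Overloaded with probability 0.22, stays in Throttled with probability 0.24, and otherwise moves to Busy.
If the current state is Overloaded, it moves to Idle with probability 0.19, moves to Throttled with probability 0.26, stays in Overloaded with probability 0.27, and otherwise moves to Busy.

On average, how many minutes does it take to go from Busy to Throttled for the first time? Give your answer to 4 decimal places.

Let t(s) be the expected number of minutes to first reach Throttled from state s, with t(Throttled) = 0. Conditioning on the first minute:
t(Busy) = 1 + 0.28·t(Busy) + 0.25·t(Idle) + 0.17·t(Overloaded)
t(Idle) = 1 + 0.2·t(Busy) + 0.18·t(Idle) + 0.32·t(Overloaded)
t(Overloaded) = 1 + 0.28·t(Busy) + 0.19·t(Idle) + 0.27·t(Overloaded)
Solving: t(Busy) = 3.4368, t(Idle) = 3.4580, t(Overloaded) = 3.5881.
Expected minutes from Busy to Throttled: 3.4368.

3.4368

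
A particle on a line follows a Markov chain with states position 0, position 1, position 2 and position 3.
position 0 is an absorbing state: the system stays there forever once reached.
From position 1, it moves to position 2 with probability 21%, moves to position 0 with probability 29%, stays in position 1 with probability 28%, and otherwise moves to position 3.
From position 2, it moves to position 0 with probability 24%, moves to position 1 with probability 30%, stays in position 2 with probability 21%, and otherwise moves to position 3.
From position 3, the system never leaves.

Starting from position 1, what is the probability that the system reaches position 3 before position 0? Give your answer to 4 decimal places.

Let h(s) be the probability of absorption at position 3 starting from transient state s. Then h(position 3) = 1 and h(position 0) = 0. By first-step analysis:
h(position 1) = 0.29·0 + 0.28·h(position 1) + 0.21·h(position 2) + 0.22·1
h(position 2) = 0.24·0 + 0.3·h(position 1) + 0.21·h(position 2) + 0.25·1
Solving: h(position 1) = 0.4474, h(position 2) = 0.4864.
Starting from position 1, the probability is 0.4474.

0.4474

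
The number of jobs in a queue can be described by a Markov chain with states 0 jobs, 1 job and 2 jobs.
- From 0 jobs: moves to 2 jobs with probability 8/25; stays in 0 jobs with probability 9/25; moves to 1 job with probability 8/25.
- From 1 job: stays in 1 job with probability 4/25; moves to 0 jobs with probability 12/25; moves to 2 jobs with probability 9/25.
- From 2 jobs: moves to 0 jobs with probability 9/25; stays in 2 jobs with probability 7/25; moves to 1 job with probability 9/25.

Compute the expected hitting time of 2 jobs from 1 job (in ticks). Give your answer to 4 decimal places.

Let t(s) be the expected number of ticks to first reach 2 jobs from state s, with t(2 jobs) = 0. Conditioning on the first tick:
t(0 jobs) = 1 + 0.36·t(0 jobs) + 0.32·t(1 job)
t(1 job) = 1 + 0.48·t(0 jobs) + 0.16·t(1 job)
Solving: t(0 jobs) = 3.0208, t(1 job) = 2.9167.
Expected ticks from 1 job to 2 jobs: 2.9167.

2.9167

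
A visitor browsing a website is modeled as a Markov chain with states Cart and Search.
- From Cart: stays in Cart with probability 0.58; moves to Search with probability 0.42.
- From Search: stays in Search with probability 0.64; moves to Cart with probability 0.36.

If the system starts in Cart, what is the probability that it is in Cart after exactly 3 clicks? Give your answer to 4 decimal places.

Propagate the distribution vector 3 clicks from Cart.
After 0 clicks: (1.0000, 0.0000)
After 1 click: (0.5800, 0.4200)
After 2 clicks: (0.4876, 0.5124)
After 3 clicks: (0.4673, 0.5327)
P(in Cart after 3 clicks) = 0.4673

0.4673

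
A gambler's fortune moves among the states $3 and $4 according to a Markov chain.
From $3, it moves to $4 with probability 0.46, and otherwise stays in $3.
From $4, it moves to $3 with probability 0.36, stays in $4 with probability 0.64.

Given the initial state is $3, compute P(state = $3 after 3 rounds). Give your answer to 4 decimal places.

Propagate the distribution vector 3 rounds from $3.
After 0 rounds: (1.0000, 0.0000)
After 1 round: (0.5400, 0.4600)
After 2 rounds: (0.4572, 0.5428)
After 3 rounds: (0.4423, 0.5577)
P(in $3 after 3 rounds) = 0.4423

0.4423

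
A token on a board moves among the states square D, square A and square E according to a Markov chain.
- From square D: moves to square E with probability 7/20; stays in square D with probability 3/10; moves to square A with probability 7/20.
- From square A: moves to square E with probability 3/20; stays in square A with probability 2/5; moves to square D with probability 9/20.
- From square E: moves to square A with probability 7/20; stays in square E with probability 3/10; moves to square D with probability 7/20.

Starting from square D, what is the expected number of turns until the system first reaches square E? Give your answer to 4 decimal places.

3.6190

Let t(s) be the expected number of turns to first reach square E from state s, with t(square E) = 0. Conditioning on the first turn:
t(square D) = 1 + 0.3·t(square D) + 0.35·t(square A)
t(square A) = 1 + 0.45·t(square D) + 0.4·t(square A)
Solving: t(square D) = 3.6190, t(square A) = 4.3810.
Expected turns from square D to square E: 3.6190.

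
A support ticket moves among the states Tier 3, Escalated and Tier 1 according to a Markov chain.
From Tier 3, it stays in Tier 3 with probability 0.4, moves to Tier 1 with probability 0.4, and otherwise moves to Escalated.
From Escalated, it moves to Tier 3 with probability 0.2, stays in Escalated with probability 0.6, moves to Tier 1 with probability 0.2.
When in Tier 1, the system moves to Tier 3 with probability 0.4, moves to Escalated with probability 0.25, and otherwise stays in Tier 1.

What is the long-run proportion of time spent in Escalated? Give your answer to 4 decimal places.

0.3594

Let the stationary distribution be π with π = πP and π_1 + π_2 + π_3 = 1.
π_1 = 0.4·π_1 + 0.2·π_2 + 0.4·π_3
π_2 = 0.2·π_1 + 0.6·π_2 + 0.25·π_3
Solving with the normalization constraint gives π = (0.3281, 0.3594, 0.3125).
So the stationary probability of Escalated is 0.3594.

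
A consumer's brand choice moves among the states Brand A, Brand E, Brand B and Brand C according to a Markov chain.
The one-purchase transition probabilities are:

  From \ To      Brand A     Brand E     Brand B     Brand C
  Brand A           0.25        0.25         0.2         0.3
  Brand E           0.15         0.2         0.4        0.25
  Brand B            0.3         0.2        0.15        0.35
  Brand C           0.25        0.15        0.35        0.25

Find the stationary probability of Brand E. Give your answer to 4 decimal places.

0.1977

Let the stationary distribution be π with π = πP and π_1 + π_2 + π_3 + π_4 = 1.
π_1 = 0.25·π_1 + 0.15·π_2 + 0.3·π_3 + 0.25·π_4
π_2 = 0.25·π_1 + 0.2·π_2 + 0.2·π_3 + 0.15·π_4
π_3 = 0.2·π_1 + 0.4·π_2 + 0.15·π_3 + 0.35·π_4
Solving with the normalization constraint gives π = (0.2437, 0.1977, 0.2694, 0.2891).
So the stationary probability of Brand E is 0.1977.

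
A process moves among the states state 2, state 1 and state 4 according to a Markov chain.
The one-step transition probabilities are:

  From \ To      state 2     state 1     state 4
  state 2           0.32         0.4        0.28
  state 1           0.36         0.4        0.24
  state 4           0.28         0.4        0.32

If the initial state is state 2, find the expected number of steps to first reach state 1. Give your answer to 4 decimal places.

2.5000

Let t(s) be the expected number of steps to first reach state 1 from state s, with t(state 1) = 0. Conditioning on the first step:
t(state 2) = 1 + 0.32·t(state 2) + 0.28·t(state 4)
t(state 4) = 1 + 0.28·t(state 2) + 0.32·t(state 4)
Solving: t(state 2) = 2.5000, t(state 4) = 2.5000.
Expected steps from state 2 to state 1: 2.5000.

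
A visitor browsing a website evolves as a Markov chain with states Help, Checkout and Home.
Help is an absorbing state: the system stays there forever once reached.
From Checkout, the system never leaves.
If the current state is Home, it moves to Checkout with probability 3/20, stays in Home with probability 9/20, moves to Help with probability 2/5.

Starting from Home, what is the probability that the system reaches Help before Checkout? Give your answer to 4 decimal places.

Let h(s) be the probability of absorption at Help starting from transient state s. Then h(Help) = 1 and h(Checkout) = 0. By first-step analysis:
h(Home) = 0.4·1 + 0.15·0 + 0.45·h(Home)
Solving: h(Home) = 0.7273.
Starting from Home, the probability is 0.7273.

0.7273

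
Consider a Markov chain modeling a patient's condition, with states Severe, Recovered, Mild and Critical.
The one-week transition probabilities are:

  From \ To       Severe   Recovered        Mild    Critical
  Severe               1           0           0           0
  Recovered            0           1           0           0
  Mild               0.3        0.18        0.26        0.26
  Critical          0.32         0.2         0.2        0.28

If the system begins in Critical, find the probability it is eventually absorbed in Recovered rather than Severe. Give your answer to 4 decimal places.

Let h(s) be the probability of absorption at Recovered starting from transient state s. Then h(Recovered) = 1 and h(Severe) = 0. By first-step analysis:
h(Mild) = 0.3·0 + 0.18·1 + 0.26·h(Mild) + 0.26·h(Critical)
h(Critical) = 0.32·0 + 0.2·1 + 0.2·h(Mild) + 0.28·h(Critical)
Solving: h(Mild) = 0.3777, h(Critical) = 0.3827.
Starting from Critical, the probability is 0.3827.

0.3827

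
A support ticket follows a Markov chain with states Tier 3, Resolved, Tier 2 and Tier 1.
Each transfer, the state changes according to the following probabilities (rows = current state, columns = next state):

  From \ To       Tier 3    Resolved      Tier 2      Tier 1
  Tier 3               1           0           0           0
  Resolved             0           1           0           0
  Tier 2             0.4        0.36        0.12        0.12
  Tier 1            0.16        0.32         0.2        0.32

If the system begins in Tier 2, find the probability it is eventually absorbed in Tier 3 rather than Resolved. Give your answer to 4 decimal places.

Let h(s) be the probability of absorption at Tier 3 starting from transient state s. Then h(Tier 3) = 1 and h(Resolved) = 0. By first-step analysis:
h(Tier 2) = 0.4·1 + 0.36·0 + 0.12·h(Tier 2) + 0.12·h(Tier 1)
h(Tier 1) = 0.16·1 + 0.32·0 + 0.2·h(Tier 2) + 0.32·h(Tier 1)
Solving: h(Tier 2) = 0.5070, h(Tier 1) = 0.3844.
Starting from Tier 2, the probability is 0.5070.

0.5070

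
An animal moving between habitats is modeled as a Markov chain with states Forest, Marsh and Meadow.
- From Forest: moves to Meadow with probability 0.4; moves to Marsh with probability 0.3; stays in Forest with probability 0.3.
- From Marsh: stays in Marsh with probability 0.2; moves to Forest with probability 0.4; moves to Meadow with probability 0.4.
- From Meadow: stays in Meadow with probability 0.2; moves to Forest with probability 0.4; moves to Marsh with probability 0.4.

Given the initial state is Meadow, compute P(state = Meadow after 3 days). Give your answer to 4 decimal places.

0.3280

Propagate the distribution vector 3 days from Meadow.
After 0 days: (0.0000, 0.0000, 1.0000)
After 1 day: (0.4000, 0.4000, 0.2000)
After 2 days: (0.3600, 0.2800, 0.3600)
After 3 days: (0.3640, 0.3080, 0.3280)
P(in Meadow after 3 days) = 0.3280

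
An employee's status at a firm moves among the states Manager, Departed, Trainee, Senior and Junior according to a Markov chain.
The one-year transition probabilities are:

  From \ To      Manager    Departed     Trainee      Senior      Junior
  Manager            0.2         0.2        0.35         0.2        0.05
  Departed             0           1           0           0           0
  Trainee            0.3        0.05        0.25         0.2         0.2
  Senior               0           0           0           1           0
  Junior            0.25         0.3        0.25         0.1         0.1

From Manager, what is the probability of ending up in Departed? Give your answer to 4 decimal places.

0.4632

Let h(s) be the probability of absorption at Departed starting from transient state s. Then h(Departed) = 1 and h(Senior) = 0. By first-step analysis:
h(Manager) = 0.2·h(Manager) + 0.2·1 + 0.35·h(Trainee) + 0.2·0 + 0.05·h(Junior)
h(Trainee) = 0.3·h(Manager) + 0.05·1 + 0.25·h(Trainee) + 0.2·0 + 0.2·h(Junior)
h(Junior) = 0.25·h(Manager) + 0.3·1 + 0.25·h(Trainee) + 0.1·0 + 0.1·h(Junior)
Solving: h(Manager) = 0.4632, h(Trainee) = 0.4051, h(Junior) = 0.5745.
Starting from Manager, the probability is 0.4632.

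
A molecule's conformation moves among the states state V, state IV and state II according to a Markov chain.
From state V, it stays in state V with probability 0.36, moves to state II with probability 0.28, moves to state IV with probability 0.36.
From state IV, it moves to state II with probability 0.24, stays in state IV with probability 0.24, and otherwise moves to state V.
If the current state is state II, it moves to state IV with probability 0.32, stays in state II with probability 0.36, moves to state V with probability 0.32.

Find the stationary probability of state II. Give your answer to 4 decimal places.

0.2908

Let the stationary distribution be π with π = πP and π_1 + π_2 + π_3 = 1.
π_1 = 0.36·π_1 + 0.52·π_2 + 0.32·π_3
π_2 = 0.36·π_1 + 0.24·π_2 + 0.32·π_3
Solving with the normalization constraint gives π = (0.3981, 0.3110, 0.2908).
So the stationary probability of state II is 0.2908.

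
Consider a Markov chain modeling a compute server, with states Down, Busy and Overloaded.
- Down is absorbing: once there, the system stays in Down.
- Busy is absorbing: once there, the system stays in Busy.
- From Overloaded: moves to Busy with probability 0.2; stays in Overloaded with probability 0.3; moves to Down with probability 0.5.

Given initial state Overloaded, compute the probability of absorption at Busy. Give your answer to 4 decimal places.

Let h(s) be the probability of absorption at Busy starting from transient state s. Then h(Busy) = 1 and h(Down) = 0. By first-step analysis:
h(Overloaded) = 0.5·0 + 0.2·1 + 0.3·h(Overloaded)
Solving: h(Overloaded) = 0.2857.
Starting from Overloaded, the probability is 0.2857.

0.2857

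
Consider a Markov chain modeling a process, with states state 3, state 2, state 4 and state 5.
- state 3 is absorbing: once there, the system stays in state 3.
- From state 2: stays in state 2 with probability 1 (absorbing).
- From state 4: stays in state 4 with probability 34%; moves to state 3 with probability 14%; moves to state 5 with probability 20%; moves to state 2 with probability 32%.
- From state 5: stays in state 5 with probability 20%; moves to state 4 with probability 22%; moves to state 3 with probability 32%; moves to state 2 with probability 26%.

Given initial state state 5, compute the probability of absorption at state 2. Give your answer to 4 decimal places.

Let h(s) be the probability of absorption at state 2 starting from transient state s. Then h(state 2) = 1 and h(state 3) = 0. By first-step analysis:
h(state 4) = 0.14·0 + 0.32·1 + 0.34·h(state 4) + 0.2·h(state 5)
h(state 5) = 0.32·0 + 0.26·1 + 0.22·h(state 4) + 0.2·h(state 5)
Solving: h(state 4) = 0.6364, h(state 5) = 0.5000.
Starting from state 5, the probability is 0.5000.

0.5000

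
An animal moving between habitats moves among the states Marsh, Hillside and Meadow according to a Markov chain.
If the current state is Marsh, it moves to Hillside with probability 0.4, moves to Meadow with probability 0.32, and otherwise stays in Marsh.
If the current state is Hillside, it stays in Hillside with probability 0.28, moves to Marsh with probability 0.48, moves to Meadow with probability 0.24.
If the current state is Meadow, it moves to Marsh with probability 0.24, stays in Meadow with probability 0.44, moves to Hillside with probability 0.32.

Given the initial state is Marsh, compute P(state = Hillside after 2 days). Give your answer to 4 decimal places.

Sum over the intermediate state after 1 day:
P = P(Marsh→Marsh)·P(Marsh→Hillside) + P(Marsh→Hillside)·P(Hillside→Hillside) + P(Marsh→Meadow)·P(Meadow→Hillside)
  = 0.28×0.4 + 0.4×0.28 + 0.32×0.32
  = 0.1120 + 0.1120 + 0.1024 = 0.3264

0.3264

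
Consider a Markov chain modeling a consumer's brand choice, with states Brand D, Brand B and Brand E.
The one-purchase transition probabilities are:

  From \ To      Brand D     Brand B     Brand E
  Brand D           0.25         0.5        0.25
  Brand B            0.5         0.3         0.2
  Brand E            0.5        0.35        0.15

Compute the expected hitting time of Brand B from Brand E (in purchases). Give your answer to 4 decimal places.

2.4390

Let t(s) be the expected number of purchases to first reach Brand B from state s, with t(Brand B) = 0. Conditioning on the first purchase:
t(Brand D) = 1 + 0.25·t(Brand D) + 0.25·t(Brand E)
t(Brand E) = 1 + 0.5·t(Brand D) + 0.15·t(Brand E)
Solving: t(Brand D) = 2.1463, t(Brand E) = 2.4390.
Expected purchases from Brand E to Brand B: 2.4390.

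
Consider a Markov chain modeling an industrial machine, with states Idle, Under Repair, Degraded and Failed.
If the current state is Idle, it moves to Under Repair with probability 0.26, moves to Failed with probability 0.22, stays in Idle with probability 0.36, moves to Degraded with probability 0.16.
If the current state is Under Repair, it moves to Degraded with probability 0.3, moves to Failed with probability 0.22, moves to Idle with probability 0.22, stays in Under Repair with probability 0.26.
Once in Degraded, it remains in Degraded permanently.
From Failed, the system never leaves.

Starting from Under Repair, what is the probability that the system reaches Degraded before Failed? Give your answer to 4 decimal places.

0.5456

Let h(s) be the probability of absorption at Degraded starting from transient state s. Then h(Degraded) = 1 and h(Failed) = 0. By first-step analysis:
h(Idle) = 0.36·h(Idle) + 0.26·h(Under Repair) + 0.16·1 + 0.22·0
h(Under Repair) = 0.22·h(Idle) + 0.26·h(Under Repair) + 0.3·1 + 0.22·0
Solving: h(Idle) = 0.4717, h(Under Repair) = 0.5456.
Starting from Under Repair, the probability is 0.5456.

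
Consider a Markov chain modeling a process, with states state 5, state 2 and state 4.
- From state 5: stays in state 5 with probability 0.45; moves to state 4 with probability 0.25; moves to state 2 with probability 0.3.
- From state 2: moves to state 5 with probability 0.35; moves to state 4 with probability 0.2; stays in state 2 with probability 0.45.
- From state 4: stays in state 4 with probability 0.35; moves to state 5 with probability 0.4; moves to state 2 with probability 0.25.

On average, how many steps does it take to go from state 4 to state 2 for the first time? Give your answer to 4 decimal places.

Let t(s) be the expected number of steps to first reach state 2 from state s, with t(state 2) = 0. Conditioning on the first step:
t(state 5) = 1 + 0.45·t(state 5) + 0.25·t(state 4)
t(state 4) = 1 + 0.4·t(state 5) + 0.35·t(state 4)
Solving: t(state 5) = 3.4951, t(state 4) = 3.6893.
Expected steps from state 4 to state 2: 3.6893.

3.6893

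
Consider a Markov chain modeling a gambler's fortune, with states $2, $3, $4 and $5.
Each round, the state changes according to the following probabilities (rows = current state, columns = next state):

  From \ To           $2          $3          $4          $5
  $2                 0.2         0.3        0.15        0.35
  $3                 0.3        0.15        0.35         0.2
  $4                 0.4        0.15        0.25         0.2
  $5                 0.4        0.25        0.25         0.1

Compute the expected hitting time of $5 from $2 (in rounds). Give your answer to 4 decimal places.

3.5411

Let t(s) be the expected number of rounds to first reach $5 from state s, with t($5) = 0. Conditioning on the first round:
t($2) = 1 + 0.2·t($2) + 0.3·t($3) + 0.15·t($4)
t($3) = 1 + 0.3·t($2) + 0.15·t($3) + 0.35·t($4)
t($4) = 1 + 0.4·t($2) + 0.15·t($3) + 0.25·t($4)
Solving: t($2) = 3.5411, t($3) = 4.0898, t($4) = 4.0399.
Expected rounds from $2 to $5: 3.5411.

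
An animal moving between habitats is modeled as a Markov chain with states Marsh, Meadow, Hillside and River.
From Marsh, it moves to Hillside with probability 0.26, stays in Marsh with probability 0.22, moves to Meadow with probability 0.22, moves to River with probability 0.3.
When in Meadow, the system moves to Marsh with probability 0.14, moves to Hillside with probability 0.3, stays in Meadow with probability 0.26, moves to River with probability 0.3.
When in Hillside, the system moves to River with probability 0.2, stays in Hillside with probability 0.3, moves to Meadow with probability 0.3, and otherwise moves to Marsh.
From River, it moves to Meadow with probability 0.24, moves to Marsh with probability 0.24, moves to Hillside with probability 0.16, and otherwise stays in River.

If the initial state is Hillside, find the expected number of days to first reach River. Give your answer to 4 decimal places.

Let t(s) be the expected number of days to first reach River from state s, with t(River) = 0. Conditioning on the first day:
t(Marsh) = 1 + 0.22·t(Marsh) + 0.22·t(Meadow) + 0.26·t(Hillside)
t(Meadow) = 1 + 0.14·t(Marsh) + 0.26·t(Meadow) + 0.3·t(Hillside)
t(Hillside) = 1 + 0.2·t(Marsh) + 0.3·t(Meadow) + 0.3·t(Hillside)
Solving: t(Marsh) = 3.6783, t(Meadow) = 3.6943, t(Hillside) = 4.0628.
Expected days from Hillside to River: 4.0628.

4.0628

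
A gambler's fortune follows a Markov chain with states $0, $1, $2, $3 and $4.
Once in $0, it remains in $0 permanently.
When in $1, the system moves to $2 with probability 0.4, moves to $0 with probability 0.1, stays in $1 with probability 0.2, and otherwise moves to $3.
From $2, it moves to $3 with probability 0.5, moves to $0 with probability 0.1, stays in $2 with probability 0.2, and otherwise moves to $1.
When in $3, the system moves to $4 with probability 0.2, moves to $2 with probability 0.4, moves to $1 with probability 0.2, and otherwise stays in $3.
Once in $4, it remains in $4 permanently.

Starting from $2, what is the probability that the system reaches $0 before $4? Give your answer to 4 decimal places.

0.4773

Let h(s) be the probability of absorption at $0 starting from transient state s. Then h($0) = 1 and h($4) = 0. By first-step analysis:
h($1) = 0.1·1 + 0.2·h($1) + 0.4·h($2) + 0.3·h($3)
h($2) = 0.1·1 + 0.2·h($1) + 0.2·h($2) + 0.5·h($3)
h($3) = 0.2·h($1) + 0.4·h($2) + 0.2·h($3) + 0.2·0
Solving: h($1) = 0.5000, h($2) = 0.4773, h($3) = 0.3636.
Starting from $2, the probability is 0.4773.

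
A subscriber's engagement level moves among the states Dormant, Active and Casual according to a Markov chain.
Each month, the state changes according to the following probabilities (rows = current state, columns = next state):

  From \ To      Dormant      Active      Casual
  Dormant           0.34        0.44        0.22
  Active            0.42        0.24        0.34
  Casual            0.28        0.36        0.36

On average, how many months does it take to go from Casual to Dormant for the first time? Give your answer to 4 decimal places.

Let t(s) be the expected number of months to first reach Dormant from state s, with t(Dormant) = 0. Conditioning on the first month:
t(Active) = 1 + 0.24·t(Active) + 0.34·t(Casual)
t(Casual) = 1 + 0.36·t(Active) + 0.36·t(Casual)
Solving: t(Active) = 2.6923, t(Casual) = 3.0769.
Expected months from Casual to Dormant: 3.0769.

3.0769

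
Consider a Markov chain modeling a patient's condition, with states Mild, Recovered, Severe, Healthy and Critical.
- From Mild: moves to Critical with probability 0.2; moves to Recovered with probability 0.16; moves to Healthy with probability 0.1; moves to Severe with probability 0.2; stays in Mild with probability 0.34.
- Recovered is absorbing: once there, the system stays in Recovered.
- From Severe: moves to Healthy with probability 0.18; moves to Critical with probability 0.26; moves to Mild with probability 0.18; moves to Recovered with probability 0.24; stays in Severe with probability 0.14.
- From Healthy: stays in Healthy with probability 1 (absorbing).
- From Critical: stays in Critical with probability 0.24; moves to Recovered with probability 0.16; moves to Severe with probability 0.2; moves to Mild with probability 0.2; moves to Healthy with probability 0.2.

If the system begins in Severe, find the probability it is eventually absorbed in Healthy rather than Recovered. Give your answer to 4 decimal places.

Let h(s) be the probability of absorption at Healthy starting from transient state s. Then h(Healthy) = 1 and h(Recovered) = 0. By first-step analysis:
h(Mild) = 0.34·h(Mild) + 0.16·0 + 0.2·h(Severe) + 0.1·1 + 0.2·h(Critical)
h(Severe) = 0.18·h(Mild) + 0.24·0 + 0.14·h(Severe) + 0.18·1 + 0.26·h(Critical)
h(Critical) = 0.2·h(Mild) + 0.16·0 + 0.2·h(Severe) + 0.2·1 + 0.24·h(Critical)
Solving: h(Mild) = 0.4392, h(Severe) = 0.4517, h(Critical) = 0.4976.
Starting from Severe, the probability is 0.4517.

0.4517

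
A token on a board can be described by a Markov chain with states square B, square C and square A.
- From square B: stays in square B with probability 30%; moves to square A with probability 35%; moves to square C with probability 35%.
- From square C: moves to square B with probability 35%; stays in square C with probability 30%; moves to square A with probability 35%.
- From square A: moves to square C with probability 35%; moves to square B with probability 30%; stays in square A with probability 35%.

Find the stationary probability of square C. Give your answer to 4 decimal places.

0.3333

Let the stationary distribution be π with π = πP and π_1 + π_2 + π_3 = 1.
π_1 = 0.3·π_1 + 0.35·π_2 + 0.3·π_3
π_2 = 0.35·π_1 + 0.3·π_2 + 0.35·π_3
Solving with the normalization constraint gives π = (0.3167, 0.3333, 0.3500).
So the stationary probability of square C is 0.3333.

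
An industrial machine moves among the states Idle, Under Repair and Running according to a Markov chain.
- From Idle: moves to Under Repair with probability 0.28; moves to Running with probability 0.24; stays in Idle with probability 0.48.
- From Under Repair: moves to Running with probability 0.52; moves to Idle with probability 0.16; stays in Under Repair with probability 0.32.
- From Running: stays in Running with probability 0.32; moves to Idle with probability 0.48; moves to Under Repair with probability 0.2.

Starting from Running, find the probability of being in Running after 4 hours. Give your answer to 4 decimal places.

0.3413

Propagate the distribution vector 4 hours from Running.
After 0 hours: (0.0000, 0.0000, 1.0000)
After 1 hour: (0.4800, 0.2000, 0.3200)
After 2 hours: (0.4160, 0.2624, 0.3216)
After 3 hours: (0.3960, 0.2648, 0.3392)
After 4 hours: (0.3953, 0.2635, 0.3413)
P(in Running after 4 hours) = 0.3413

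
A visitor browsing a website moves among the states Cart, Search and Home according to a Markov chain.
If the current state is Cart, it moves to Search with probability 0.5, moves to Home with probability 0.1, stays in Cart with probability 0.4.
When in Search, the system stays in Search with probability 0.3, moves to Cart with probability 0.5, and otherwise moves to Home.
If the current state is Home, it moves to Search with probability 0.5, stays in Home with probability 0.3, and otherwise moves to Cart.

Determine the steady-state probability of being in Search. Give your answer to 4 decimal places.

0.4167

Let the stationary distribution be π with π = πP and π_1 + π_2 + π_3 = 1.
π_1 = 0.4·π_1 + 0.5·π_2 + 0.2·π_3
π_2 = 0.5·π_1 + 0.3·π_2 + 0.5·π_3
Solving with the normalization constraint gives π = (0.4063, 0.4167, 0.1771).
So the stationary probability of Search is 0.4167.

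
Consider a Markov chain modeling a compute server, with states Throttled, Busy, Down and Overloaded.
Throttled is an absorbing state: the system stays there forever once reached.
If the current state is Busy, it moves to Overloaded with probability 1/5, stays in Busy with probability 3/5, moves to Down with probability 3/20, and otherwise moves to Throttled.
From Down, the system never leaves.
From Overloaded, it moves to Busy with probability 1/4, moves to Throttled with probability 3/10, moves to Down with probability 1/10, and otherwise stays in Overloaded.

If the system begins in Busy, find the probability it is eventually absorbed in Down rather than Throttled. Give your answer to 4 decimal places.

0.5595

Let h(s) be the probability of absorption at Down starting from transient state s. Then h(Down) = 1 and h(Throttled) = 0. By first-step analysis:
h(Busy) = 0.05·0 + 0.6·h(Busy) + 0.15·1 + 0.2·h(Overloaded)
h(Overloaded) = 0.3·0 + 0.25·h(Busy) + 0.1·1 + 0.35·h(Overloaded)
Solving: h(Busy) = 0.5595, h(Overloaded) = 0.3690.
Starting from Busy, the probability is 0.5595.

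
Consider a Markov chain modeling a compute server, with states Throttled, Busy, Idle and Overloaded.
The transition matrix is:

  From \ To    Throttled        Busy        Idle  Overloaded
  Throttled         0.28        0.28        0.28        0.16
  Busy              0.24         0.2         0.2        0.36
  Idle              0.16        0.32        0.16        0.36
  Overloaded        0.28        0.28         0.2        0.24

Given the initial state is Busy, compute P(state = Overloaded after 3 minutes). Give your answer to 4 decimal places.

Propagate the distribution vector 3 minutes from Busy.
After 0 minutes: (0.0000, 1.0000, 0.0000, 0.0000)
After 1 minute: (0.2400, 0.2000, 0.2000, 0.3600)
After 2 minutes: (0.2480, 0.2720, 0.2112, 0.2688)
After 3 minutes: (0.2438, 0.2667, 0.2114, 0.2781)
P(in Overloaded after 3 minutes) = 0.2781

0.2781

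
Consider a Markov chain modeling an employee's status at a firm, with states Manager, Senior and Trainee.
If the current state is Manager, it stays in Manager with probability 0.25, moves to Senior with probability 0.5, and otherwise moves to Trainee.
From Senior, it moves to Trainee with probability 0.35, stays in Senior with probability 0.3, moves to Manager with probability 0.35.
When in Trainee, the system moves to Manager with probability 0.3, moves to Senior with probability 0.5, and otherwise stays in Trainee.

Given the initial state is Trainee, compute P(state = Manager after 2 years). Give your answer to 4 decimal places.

0.3100

Sum over the intermediate state after 1 year:
P = P(Trainee→Manager)·P(Manager→Manager) + P(Trainee→Senior)·P(Senior→Manager) + P(Trainee→Trainee)·P(Trainee→Manager)
  = 0.3×0.25 + 0.5×0.35 + 0.2×0.3
  = 0.0750 + 0.1750 + 0.0600 = 0.3100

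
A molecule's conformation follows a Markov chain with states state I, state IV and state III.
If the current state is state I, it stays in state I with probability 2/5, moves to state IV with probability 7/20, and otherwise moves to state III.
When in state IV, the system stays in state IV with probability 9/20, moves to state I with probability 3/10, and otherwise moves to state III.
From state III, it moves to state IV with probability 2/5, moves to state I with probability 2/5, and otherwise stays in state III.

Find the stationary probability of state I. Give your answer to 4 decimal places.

0.3598

Let the stationary distribution be π with π = πP and π_1 + π_2 + π_3 = 1.
π_1 = 0.4·π_1 + 0.3·π_2 + 0.4·π_3
π_2 = 0.35·π_1 + 0.45·π_2 + 0.4·π_3
Solving with the normalization constraint gives π = (0.3598, 0.4021, 0.2381).
So the stationary probability of state I is 0.3598.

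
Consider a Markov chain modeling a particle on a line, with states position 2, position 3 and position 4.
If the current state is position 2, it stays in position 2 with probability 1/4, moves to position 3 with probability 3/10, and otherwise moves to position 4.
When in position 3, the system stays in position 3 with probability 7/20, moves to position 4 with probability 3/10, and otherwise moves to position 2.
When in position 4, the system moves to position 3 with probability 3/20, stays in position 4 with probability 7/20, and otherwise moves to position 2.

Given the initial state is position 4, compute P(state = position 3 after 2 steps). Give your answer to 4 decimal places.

Sum over the intermediate state after 1 step:
P = P(position 4→position 2)·P(position 2→position 3) + P(position 4→position 3)·P(position 3→position 3) + P(position 4→position 4)·P(position 4→position 3)
  = 0.5×0.3 + 0.15×0.35 + 0.35×0.15
  = 0.1500 + 0.0525 + 0.0525 = 0.2550

0.2550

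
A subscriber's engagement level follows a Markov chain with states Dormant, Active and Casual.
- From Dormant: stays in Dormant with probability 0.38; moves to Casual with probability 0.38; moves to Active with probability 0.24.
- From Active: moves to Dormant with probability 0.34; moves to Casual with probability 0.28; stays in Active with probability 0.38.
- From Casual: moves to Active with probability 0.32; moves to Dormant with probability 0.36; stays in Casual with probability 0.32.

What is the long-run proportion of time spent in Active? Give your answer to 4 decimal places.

0.3097

Let the stationary distribution be π with π = πP and π_1 + π_2 + π_3 = 1.
π_1 = 0.38·π_1 + 0.34·π_2 + 0.36·π_3
π_2 = 0.24·π_1 + 0.38·π_2 + 0.32·π_3
Solving with the normalization constraint gives π = (0.3610, 0.3097, 0.3293).
So the stationary probability of Active is 0.3097.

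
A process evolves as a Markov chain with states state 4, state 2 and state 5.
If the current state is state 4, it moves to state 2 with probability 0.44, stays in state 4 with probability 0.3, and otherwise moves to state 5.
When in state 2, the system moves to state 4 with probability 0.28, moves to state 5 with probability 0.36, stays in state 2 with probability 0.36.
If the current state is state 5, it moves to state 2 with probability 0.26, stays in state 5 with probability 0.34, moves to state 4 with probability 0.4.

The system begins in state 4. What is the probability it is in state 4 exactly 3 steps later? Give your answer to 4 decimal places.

0.3253

Propagate the distribution vector 3 steps from state 4.
After 0 steps: (1.0000, 0.0000, 0.0000)
After 1 step: (0.3000, 0.4400, 0.2600)
After 2 steps: (0.3172, 0.3580, 0.3248)
After 3 steps: (0.3253, 0.3529, 0.3218)
P(in state 4 after 3 steps) = 0.3253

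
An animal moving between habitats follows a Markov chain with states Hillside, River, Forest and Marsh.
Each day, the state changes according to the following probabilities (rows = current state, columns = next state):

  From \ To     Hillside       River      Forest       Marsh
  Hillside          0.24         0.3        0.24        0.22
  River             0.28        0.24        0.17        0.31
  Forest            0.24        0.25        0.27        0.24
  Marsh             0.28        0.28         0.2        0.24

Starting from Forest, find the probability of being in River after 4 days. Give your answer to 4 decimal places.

Propagate the distribution vector 4 days from Forest.
After 0 days: (0.0000, 0.0000, 1.0000, 0.0000)
After 1 day: (0.2400, 0.2500, 0.2700, 0.2400)
After 2 days: (0.2596, 0.2667, 0.2210, 0.2527)
After 3 days: (0.2608, 0.2679, 0.2179, 0.2535)
After 4 days: (0.2609, 0.2680, 0.2176, 0.2535)
P(in River after 4 days) = 0.2680

0.2680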